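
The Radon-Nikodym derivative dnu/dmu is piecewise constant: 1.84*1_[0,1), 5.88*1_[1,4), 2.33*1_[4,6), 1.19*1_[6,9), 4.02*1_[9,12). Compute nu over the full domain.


Integrate each piece of the Radon-Nikodym derivative:
Step 1: integral_0^1 1.84 dx = 1.84*(1-0) = 1.84*1 = 1.84
Step 2: integral_1^4 5.88 dx = 5.88*(4-1) = 5.88*3 = 17.64
Step 3: integral_4^6 2.33 dx = 2.33*(6-4) = 2.33*2 = 4.66
Step 4: integral_6^9 1.19 dx = 1.19*(9-6) = 1.19*3 = 3.57
Step 5: integral_9^12 4.02 dx = 4.02*(12-9) = 4.02*3 = 12.06
Total: 1.84 + 17.64 + 4.66 + 3.57 + 12.06 = 39.77


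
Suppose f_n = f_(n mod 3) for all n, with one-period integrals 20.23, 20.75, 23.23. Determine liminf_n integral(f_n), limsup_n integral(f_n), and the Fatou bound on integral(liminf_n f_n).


The sequence (integral(f_n)) is periodic with period 3, repeating the values 20.23, 20.75, 23.23 indefinitely.
Step 1: For a periodic sequence, every tail (a_m, a_(m+1), ...) contains all 3 period values infinitely often.
Step 2: Hence inf of every tail = min of the period values = min(20.23, 20.75, 23.23) = 20.23.
        liminf_n integral(f_n) = sup over m of (inf of tail from m) = 20.23.
Step 3: Similarly sup of every tail = max of the period values = 23.23.
        limsup_n integral(f_n) = 23.23.
Step 4: Fatou's lemma: integral(liminf_n f_n) <= liminf_n integral(f_n) = 20.23.
        So the integral of the pointwise liminf is at most 20.23.


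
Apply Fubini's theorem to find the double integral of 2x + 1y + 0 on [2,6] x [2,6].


By Fubini, integrate in x first, then y.
Step 1: Fix y, integrate over x in [2,6]:
  integral(2x + 1y + 0, x=2..6)
  = 2*(6^2 - 2^2)/2 + (1y + 0)*(6 - 2)
  = 32 + (1y + 0)*4
  = 32 + 4y + 0
  = 32 + 4y
Step 2: Integrate over y in [2,6]:
  integral(32 + 4y, y=2..6)
  = 32*4 + 4*(6^2 - 2^2)/2
  = 128 + 64
  = 192


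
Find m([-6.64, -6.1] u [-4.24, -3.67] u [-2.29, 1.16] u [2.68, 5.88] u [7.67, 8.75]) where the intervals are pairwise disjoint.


For pairwise disjoint intervals, m(union) = sum of lengths.
= (-6.1 - -6.64) + (-3.67 - -4.24) + (1.16 - -2.29) + (5.88 - 2.68) + (8.75 - 7.67)
= 0.54 + 0.57 + 3.45 + 3.2 + 1.08
= 8.84


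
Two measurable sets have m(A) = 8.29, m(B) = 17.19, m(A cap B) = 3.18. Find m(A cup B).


By inclusion-exclusion: m(A u B) = m(A) + m(B) - m(A n B)
= 8.29 + 17.19 - 3.18
= 22.3


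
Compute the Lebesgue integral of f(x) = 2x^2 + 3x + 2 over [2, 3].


The Lebesgue integral of a Riemann-integrable function agrees with the Riemann integral.
Antiderivative F(x) = (2/3)x^3 + (3/2)x^2 + 2x
F(3) = (2/3)*3^3 + (3/2)*3^2 + 2*3
     = (2/3)*27 + (3/2)*9 + 2*3
     = 18 + 13.5 + 6
     = 37.5
F(2) = 15.333333
Integral = F(3) - F(2) = 37.5 - 15.333333 = 22.166667


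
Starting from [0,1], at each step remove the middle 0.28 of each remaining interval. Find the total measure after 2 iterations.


Step 1: At each step, fraction remaining = 1 - 0.28 = 0.72
Step 2: After 2 steps, measure = (0.72)^2
Step 3: Computing the power step by step:
  After step 1: 0.72
  After step 2: 0.5184
Result = 0.5184


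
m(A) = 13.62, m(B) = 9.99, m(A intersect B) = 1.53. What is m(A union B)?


By inclusion-exclusion: m(A u B) = m(A) + m(B) - m(A n B)
= 13.62 + 9.99 - 1.53
= 22.08


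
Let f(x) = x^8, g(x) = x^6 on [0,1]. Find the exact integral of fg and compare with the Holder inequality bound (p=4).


Step 1: Exact integral of f*g = integral(x^14, 0, 1) = 1/15
     = 0.066667
Step 2: Holder bound with p=4, q=1.333333:
  ||f||_p = (integral x^32 dx)^(1/4) = (1/33)^(1/4) = 0.417226
  ||g||_q = (integral x^8 dx)^(1/1.333333) = (1/9)^(1/1.333333) = 0.19245
Step 3: Holder bound = ||f||_p * ||g||_q = 0.417226 * 0.19245 = 0.080295
Verification: 0.066667 <= 0.080295 (Holder holds)


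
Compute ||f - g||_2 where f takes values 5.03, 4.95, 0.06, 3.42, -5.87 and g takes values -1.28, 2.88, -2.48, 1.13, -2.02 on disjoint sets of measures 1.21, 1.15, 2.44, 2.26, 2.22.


Step 1: Compute differences f_i - g_i:
  5.03 - -1.28 = 6.31
  4.95 - 2.88 = 2.07
  0.06 - -2.48 = 2.54
  3.42 - 1.13 = 2.29
  -5.87 - -2.02 = -3.85
Step 2: Compute |diff|^2 * measure for each set:
  |6.31|^2 * 1.21 = 39.8161 * 1.21 = 48.177481
  |2.07|^2 * 1.15 = 4.2849 * 1.15 = 4.927635
  |2.54|^2 * 2.44 = 6.4516 * 2.44 = 15.741904
  |2.29|^2 * 2.26 = 5.2441 * 2.26 = 11.851666
  |-3.85|^2 * 2.22 = 14.8225 * 2.22 = 32.90595
Step 3: Sum = 113.604636
Step 4: ||f-g||_2 = (113.604636)^(1/2) = 10.658548


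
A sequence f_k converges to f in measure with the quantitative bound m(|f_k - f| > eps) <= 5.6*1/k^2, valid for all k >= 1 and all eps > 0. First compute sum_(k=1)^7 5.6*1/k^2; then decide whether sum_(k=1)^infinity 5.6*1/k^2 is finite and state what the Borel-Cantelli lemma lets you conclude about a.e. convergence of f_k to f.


Step 1: List the terms 5.6*1/k^2 for k = 1 to 7:
  k=1: 5.6
  k=2: 1.4
  k=3: 0.622222
  k=4: 0.35
  k=5: 0.224
  k=6: 0.155556
  k=7: 0.114286
Step 2: Partial sum = 5.6 + 1.4 + 0.622222 + 0.35 + 0.224 + 0.155556 + 0.114286
     = 8.466063
Step 3: The full series sum_(k>=1) 5.6*1/k^2 converges (p-series with p = 2 > 1; a constant multiple of a convergent series converges).
Step 4: Fix eps > 0. Since sum_k m(|f_k - f| > eps) < infinity, the Borel-Cantelli lemma gives
        m(limsup_k {|f_k - f| > eps}) = 0, i.e. for a.e. x, |f_k(x) - f(x)| <= eps for all large k.
        Applying this with eps = 1/j for j = 1, 2, ... and intersecting the countably many full-measure sets,
        for a.e. x we get limsup_k |f_k(x) - f(x)| <= 1/j for every j, hence f_k -> f almost everywhere.
Conclusion: series converges; Borel-Cantelli yields f_k -> f a.e.


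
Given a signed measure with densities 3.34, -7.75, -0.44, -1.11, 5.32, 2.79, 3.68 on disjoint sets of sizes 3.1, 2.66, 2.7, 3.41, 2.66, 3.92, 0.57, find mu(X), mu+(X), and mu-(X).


Step 1: Compute signed measure on each set:
  Set 1: 3.34 * 3.1 = 10.354
  Set 2: -7.75 * 2.66 = -20.615
  Set 3: -0.44 * 2.7 = -1.188
  Set 4: -1.11 * 3.41 = -3.7851
  Set 5: 5.32 * 2.66 = 14.1512
  Set 6: 2.79 * 3.92 = 10.9368
  Set 7: 3.68 * 0.57 = 2.0976
Step 2: Total signed measure = (10.354) + (-20.615) + (-1.188) + (-3.7851) + (14.1512) + (10.9368) + (2.0976)
     = 11.9515
Step 3: Positive part mu+(X) = sum of positive contributions = 37.5396
Step 4: Negative part mu-(X) = |sum of negative contributions| = 25.5881


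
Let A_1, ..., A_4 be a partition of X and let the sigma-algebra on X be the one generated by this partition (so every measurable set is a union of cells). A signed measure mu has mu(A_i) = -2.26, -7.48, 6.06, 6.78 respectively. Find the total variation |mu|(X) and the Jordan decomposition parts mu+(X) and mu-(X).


Step 1: Every measurable set is a union of atoms (the cells / points), so a Hahn decomposition is
  obtained by grouping atoms by sign: P = union of atoms with mu > 0, N = union of the remaining atoms.
  Atoms in P (indices): 3, 4;  atoms in N (indices): 1, 2
  Positive values: 6.06, 6.78
  Negative values: -2.26, -7.48
Step 2: mu+(X) = mu(P) = sum of positive atom values = 12.84
Step 3: mu-(X) = -mu(N) = sum of |negative atom values| = 9.74
Step 4: |mu|(X) = mu+(X) + mu-(X) = 12.84 + 9.74 = 22.58


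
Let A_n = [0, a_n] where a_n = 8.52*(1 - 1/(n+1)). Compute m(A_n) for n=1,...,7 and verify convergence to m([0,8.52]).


By continuity of measure from below: if A_n increases to A, then m(A_n) -> m(A).
Here A = [0, 8.52], so m(A) = 8.52
Step 1: a_1 = 8.52*(1 - 1/2) = 4.26, m(A_1) = 4.26
Step 2: a_2 = 8.52*(1 - 1/3) = 5.68, m(A_2) = 5.68
Step 3: a_3 = 8.52*(1 - 1/4) = 6.39, m(A_3) = 6.39
Step 4: a_4 = 8.52*(1 - 1/5) = 6.816, m(A_4) = 6.816
Step 5: a_5 = 8.52*(1 - 1/6) = 7.1, m(A_5) = 7.1
Step 6: a_6 = 8.52*(1 - 1/7) = 7.3029, m(A_6) = 7.3029
Step 7: a_7 = 8.52*(1 - 1/8) = 7.455, m(A_7) = 7.455
Limit: m(A_n) -> m([0,8.52]) = 8.52


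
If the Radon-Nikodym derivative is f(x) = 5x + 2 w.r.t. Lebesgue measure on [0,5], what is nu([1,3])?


nu(A) = integral_A (dnu/dmu) dmu = integral_1^3 (5x + 2) dx
Step 1: Antiderivative F(x) = (5/2)x^2 + 2x
Step 2: F(3) = (5/2)*3^2 + 2*3 = 22.5 + 6 = 28.5
Step 3: F(1) = (5/2)*1^2 + 2*1 = 2.5 + 2 = 4.5
Step 4: nu([1,3]) = F(3) - F(1) = 28.5 - 4.5 = 24


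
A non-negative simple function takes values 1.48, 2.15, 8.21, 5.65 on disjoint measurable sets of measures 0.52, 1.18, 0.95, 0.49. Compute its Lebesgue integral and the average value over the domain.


Step 1: Integral = sum(value_i * measure_i)
= 1.48*0.52 + 2.15*1.18 + 8.21*0.95 + 5.65*0.49
= 0.7696 + 2.537 + 7.7995 + 2.7685
= 13.8746
Step 2: Total measure of domain = 0.52 + 1.18 + 0.95 + 0.49 = 3.14
Step 3: Average value = 13.8746 / 3.14 = 4.418662


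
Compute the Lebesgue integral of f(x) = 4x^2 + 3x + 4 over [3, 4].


The Lebesgue integral of a Riemann-integrable function agrees with the Riemann integral.
Antiderivative F(x) = (4/3)x^3 + (3/2)x^2 + 4x
F(4) = (4/3)*4^3 + (3/2)*4^2 + 4*4
     = (4/3)*64 + (3/2)*16 + 4*4
     = 85.333333 + 24 + 16
     = 125.333333
F(3) = 61.5
Integral = F(4) - F(3) = 125.333333 - 61.5 = 63.833333


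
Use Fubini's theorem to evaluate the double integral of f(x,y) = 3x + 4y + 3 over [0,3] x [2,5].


By Fubini, integrate in x first, then y.
Step 1: Fix y, integrate over x in [0,3]:
  integral(3x + 4y + 3, x=0..3)
  = 3*(3^2 - 0^2)/2 + (4y + 3)*(3 - 0)
  = 13.5 + (4y + 3)*3
  = 13.5 + 12y + 9
  = 22.5 + 12y
Step 2: Integrate over y in [2,5]:
  integral(22.5 + 12y, y=2..5)
  = 22.5*3 + 12*(5^2 - 2^2)/2
  = 67.5 + 126
  = 193.5


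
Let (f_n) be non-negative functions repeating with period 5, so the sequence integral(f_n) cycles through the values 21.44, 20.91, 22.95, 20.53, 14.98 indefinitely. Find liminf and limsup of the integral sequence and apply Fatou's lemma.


The sequence (integral(f_n)) is periodic with period 5, repeating the values 21.44, 20.91, 22.95, 20.53, 14.98 indefinitely.
Step 1: For a periodic sequence, every tail (a_m, a_(m+1), ...) contains all 5 period values infinitely often.
Step 2: Hence inf of every tail = min of the period values = min(21.44, 20.91, 22.95, 20.53, 14.98) = 14.98.
        liminf_n integral(f_n) = sup over m of (inf of tail from m) = 14.98.
Step 3: Similarly sup of every tail = max of the period values = 22.95.
        limsup_n integral(f_n) = 22.95.
Step 4: Fatou's lemma: integral(liminf_n f_n) <= liminf_n integral(f_n) = 14.98.
        So the integral of the pointwise liminf is at most 14.98.


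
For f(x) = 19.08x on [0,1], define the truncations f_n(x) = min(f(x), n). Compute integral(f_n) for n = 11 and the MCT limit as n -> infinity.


f(x) = 19.08x on [0,1]; f_n(x) = min(19.08x, n). At n = 11:
Step 1: f(x) reaches 11 at x = 11/19.08 = 0.57652
Step 2: integral(f_11) = integral(19.08x, 0, 0.57652) + integral(11, 0.57652, 1)
       = 19.08*0.57652^2/2 + 11*(1 - 0.57652)
       = 3.17086 + 4.658281
       = 7.82914
Step 3: As n -> infinity, f_n increases to f, so by MCT integral(f_n) -> integral(f) = 19.08/2 = 9.54.
Convergence: integral(f_11) = 7.82914 -> 9.54 as n -> infinity


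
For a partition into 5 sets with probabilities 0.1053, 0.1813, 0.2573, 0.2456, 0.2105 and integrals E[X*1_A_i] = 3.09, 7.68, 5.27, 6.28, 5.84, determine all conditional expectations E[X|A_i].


For each cell A_i: E[X|A_i] = E[X*1_A_i] / P(A_i)
Step 1: E[X|A_1] = 3.09 / 0.1053 = 29.344729
Step 2: E[X|A_2] = 7.68 / 0.1813 = 42.360728
Step 3: E[X|A_3] = 5.27 / 0.2573 = 20.481928
Step 4: E[X|A_4] = 6.28 / 0.2456 = 25.570033
Step 5: E[X|A_5] = 5.84 / 0.2105 = 27.743468
Verification: E[X] = sum E[X*1_A_i] = 3.09 + 7.68 + 5.27 + 6.28 + 5.84 = 28.16


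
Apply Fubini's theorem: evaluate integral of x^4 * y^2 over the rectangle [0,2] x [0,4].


By Fubini's theorem, the double integral factors as a product of single integrals:
Step 1: integral_0^2 x^4 dx = [x^5/5] from 0 to 2
     = 2^5/5 = 6.4
Step 2: integral_0^4 y^2 dy = [y^3/3] from 0 to 4
     = 4^3/3 = 21.333333
Step 3: Double integral = 6.4 * 21.333333 = 136.533333


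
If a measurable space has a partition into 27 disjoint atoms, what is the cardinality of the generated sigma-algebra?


Each element of the sigma-algebra is a union of some subset of the 27 atoms.
The number of such subsets is 2^27 = 134217728.


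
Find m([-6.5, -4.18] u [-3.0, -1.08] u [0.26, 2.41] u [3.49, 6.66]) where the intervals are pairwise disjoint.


For pairwise disjoint intervals, m(union) = sum of lengths.
= (-4.18 - -6.5) + (-1.08 - -3.0) + (2.41 - 0.26) + (6.66 - 3.49)
= 2.32 + 1.92 + 2.15 + 3.17
= 9.56


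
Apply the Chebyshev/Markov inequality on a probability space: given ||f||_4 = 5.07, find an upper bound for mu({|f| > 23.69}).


Chebyshev/Markov inequality: mu(|f| > eps) <= (||f||_p / eps)^p
Step 1: ||f||_4 / eps = 5.07 / 23.69 = 0.214014
Step 2: Raise to power p = 4:
  (0.214014)^4 = 0.002098
Step 3: Therefore mu(|f| > 23.69) <= 0.002098


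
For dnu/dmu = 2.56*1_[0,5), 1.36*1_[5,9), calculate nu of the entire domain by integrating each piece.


Integrate each piece of the Radon-Nikodym derivative:
Step 1: integral_0^5 2.56 dx = 2.56*(5-0) = 2.56*5 = 12.8
Step 2: integral_5^9 1.36 dx = 1.36*(9-5) = 1.36*4 = 5.44
Total: 12.8 + 5.44 = 18.24


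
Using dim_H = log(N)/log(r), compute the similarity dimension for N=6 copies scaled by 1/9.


For a self-similar set with N copies scaled by 1/r:
dim_H = log(N)/log(r) = log(6)/log(9)
= 1.791759/2.197225
= 0.815465


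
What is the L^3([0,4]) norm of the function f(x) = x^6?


Step 1: ||f||_3 = (integral_0^4 |x^6|^3 dx)^(1/3)
     = (integral_0^4 x^18 dx)^(1/3)
Step 2: integral_0^4 x^18 dx = [x^19/(19)] from 0 to 4 = 4^19/19
     = 274877906944/19 = 1.446726e+10
Step 3: ||f||_3 = (1.446726e+10)^(1/3) = 2436.662679


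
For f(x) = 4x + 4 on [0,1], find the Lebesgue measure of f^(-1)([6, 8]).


f^(-1)([6, 8]) = {x : 6 <= 4x + 4 <= 8}
Solving: (6 - 4)/4 <= x <= (8 - 4)/4
= [0.5, 1]
Intersecting with [0,1]: [0.5, 1]
Measure = 1 - 0.5 = 0.5


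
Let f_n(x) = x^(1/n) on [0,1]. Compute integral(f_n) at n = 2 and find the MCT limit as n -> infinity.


At n = 2: f_2(x) = x^(1/2).
Step 1: integral(x^(1/2), 0, 1) = [x^(1/2+1) / (1/2+1)] from 0 to 1
     = 1 / (1/2 + 1) = 1 / ((2+1)/2) = 2/(2+1)
     = 2/3 = 0.666667
Step 2: As n -> infinity, f_n(x) = x^(1/n) -> 1 for x in (0,1], and f_n is increasing in n.
By MCT, lim_n integral(f_n) = integral(lim_n f_n) = integral(1, 0, 1) = 1.
Step 3: Verify convergence: 2/3 = 0.666667 -> 1


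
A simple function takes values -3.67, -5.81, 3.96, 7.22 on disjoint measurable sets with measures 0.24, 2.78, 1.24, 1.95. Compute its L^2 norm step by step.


Step 1: Compute |f_i|^2 for each value:
  |-3.67|^2 = 13.4689
  |-5.81|^2 = 33.7561
  |3.96|^2 = 15.6816
  |7.22|^2 = 52.1284
Step 2: Multiply by measures and sum:
  13.4689 * 0.24 = 3.232536
  33.7561 * 2.78 = 93.841958
  15.6816 * 1.24 = 19.445184
  52.1284 * 1.95 = 101.65038
Sum = 3.232536 + 93.841958 + 19.445184 + 101.65038 = 218.170058
Step 3: Take the p-th root:
||f||_2 = (218.170058)^(1/2) = 14.770581


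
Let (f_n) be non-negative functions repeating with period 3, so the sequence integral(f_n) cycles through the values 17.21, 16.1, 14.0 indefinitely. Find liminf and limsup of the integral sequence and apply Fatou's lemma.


The sequence (integral(f_n)) is periodic with period 3, repeating the values 17.21, 16.1, 14.0 indefinitely.
Step 1: For a periodic sequence, every tail (a_m, a_(m+1), ...) contains all 3 period values infinitely often.
Step 2: Hence inf of every tail = min of the period values = min(17.21, 16.1, 14.0) = 14.
        liminf_n integral(f_n) = sup over m of (inf of tail from m) = 14.
Step 3: Similarly sup of every tail = max of the period values = 17.21.
        limsup_n integral(f_n) = 17.21.
Step 4: Fatou's lemma: integral(liminf_n f_n) <= liminf_n integral(f_n) = 14.
        So the integral of the pointwise liminf is at most 14.


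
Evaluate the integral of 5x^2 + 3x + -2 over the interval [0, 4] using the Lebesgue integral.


The Lebesgue integral of a Riemann-integrable function agrees with the Riemann integral.
Antiderivative F(x) = (5/3)x^3 + (3/2)x^2 + -2x
F(4) = (5/3)*4^3 + (3/2)*4^2 + -2*4
     = (5/3)*64 + (3/2)*16 + -2*4
     = 106.666667 + 24 + -8
     = 122.666667
F(0) = 0.0
Integral = F(4) - F(0) = 122.666667 - 0.0 = 122.666667


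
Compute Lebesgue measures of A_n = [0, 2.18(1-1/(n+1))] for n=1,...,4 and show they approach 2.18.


By continuity of measure from below: if A_n increases to A, then m(A_n) -> m(A).
Here A = [0, 2.18], so m(A) = 2.18
Step 1: a_1 = 2.18*(1 - 1/2) = 1.09, m(A_1) = 1.09
Step 2: a_2 = 2.18*(1 - 1/3) = 1.4533, m(A_2) = 1.4533
Step 3: a_3 = 2.18*(1 - 1/4) = 1.635, m(A_3) = 1.635
Step 4: a_4 = 2.18*(1 - 1/5) = 1.744, m(A_4) = 1.744
Limit: m(A_n) -> m([0,2.18]) = 2.18


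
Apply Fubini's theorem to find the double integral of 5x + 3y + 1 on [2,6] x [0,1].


By Fubini, integrate in x first, then y.
Step 1: Fix y, integrate over x in [2,6]:
  integral(5x + 3y + 1, x=2..6)
  = 5*(6^2 - 2^2)/2 + (3y + 1)*(6 - 2)
  = 80 + (3y + 1)*4
  = 80 + 12y + 4
  = 84 + 12y
Step 2: Integrate over y in [0,1]:
  integral(84 + 12y, y=0..1)
  = 84*1 + 12*(1^2 - 0^2)/2
  = 84 + 6
  = 90


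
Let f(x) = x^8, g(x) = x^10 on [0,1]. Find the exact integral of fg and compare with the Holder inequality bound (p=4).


Step 1: Exact integral of f*g = integral(x^18, 0, 1) = 1/19
     = 0.052632
Step 2: Holder bound with p=4, q=1.333333:
  ||f||_p = (integral x^32 dx)^(1/4) = (1/33)^(1/4) = 0.417226
  ||g||_q = (integral x^13.333333 dx)^(1/1.333333) = (1/14.333333)^(1/1.333333) = 0.13575
Step 3: Holder bound = ||f||_p * ||g||_q = 0.417226 * 0.13575 = 0.056638
Verification: 0.052632 <= 0.056638 (Holder holds)


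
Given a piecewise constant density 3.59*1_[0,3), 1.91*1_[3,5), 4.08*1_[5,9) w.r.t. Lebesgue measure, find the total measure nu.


Integrate each piece of the Radon-Nikodym derivative:
Step 1: integral_0^3 3.59 dx = 3.59*(3-0) = 3.59*3 = 10.77
Step 2: integral_3^5 1.91 dx = 1.91*(5-3) = 1.91*2 = 3.82
Step 3: integral_5^9 4.08 dx = 4.08*(9-5) = 4.08*4 = 16.32
Total: 10.77 + 3.82 + 16.32 = 30.91


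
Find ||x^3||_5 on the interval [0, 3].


Step 1: ||f||_5 = (integral_0^3 |x^3|^5 dx)^(1/5)
     = (integral_0^3 x^15 dx)^(1/5)
Step 2: integral_0^3 x^15 dx = [x^16/(16)] from 0 to 3 = 3^16/16
     = 43046721/16 = 2.690420e+06
Step 3: ||f||_5 = (2.690420e+06)^(1/5) = 19.318083


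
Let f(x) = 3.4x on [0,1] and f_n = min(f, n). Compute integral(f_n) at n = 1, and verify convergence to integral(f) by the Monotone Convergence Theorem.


f(x) = 3.4x on [0,1]; f_n(x) = min(3.4x, n). At n = 1:
Step 1: f(x) reaches 1 at x = 1/3.4 = 0.294118
Step 2: integral(f_1) = integral(3.4x, 0, 0.294118) + integral(1, 0.294118, 1)
       = 3.4*0.294118^2/2 + 1*(1 - 0.294118)
       = 0.147059 + 0.705882
       = 0.852941
Step 3: As n -> infinity, f_n increases to f, so by MCT integral(f_n) -> integral(f) = 3.4/2 = 1.7.
Convergence: integral(f_1) = 0.852941 -> 1.7 as n -> infinity


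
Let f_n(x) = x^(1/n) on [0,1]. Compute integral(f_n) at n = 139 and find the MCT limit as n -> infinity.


At n = 139: f_139(x) = x^(1/139).
Step 1: integral(x^(1/139), 0, 1) = [x^(1/139+1) / (1/139+1)] from 0 to 1
     = 1 / (1/139 + 1) = 1 / ((139+1)/139) = 139/(139+1)
     = 139/140 = 0.992857
Step 2: As n -> infinity, f_n(x) = x^(1/n) -> 1 for x in (0,1], and f_n is increasing in n.
By MCT, lim_n integral(f_n) = integral(lim_n f_n) = integral(1, 0, 1) = 1.
Step 3: Verify convergence: 139/140 = 0.992857 -> 1


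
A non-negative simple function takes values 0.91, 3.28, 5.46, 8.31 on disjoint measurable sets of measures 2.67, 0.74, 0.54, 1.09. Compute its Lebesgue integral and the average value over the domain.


Step 1: Integral = sum(value_i * measure_i)
= 0.91*2.67 + 3.28*0.74 + 5.46*0.54 + 8.31*1.09
= 2.4297 + 2.4272 + 2.9484 + 9.0579
= 16.8632
Step 2: Total measure of domain = 2.67 + 0.74 + 0.54 + 1.09 = 5.04
Step 3: Average value = 16.8632 / 5.04 = 3.345873


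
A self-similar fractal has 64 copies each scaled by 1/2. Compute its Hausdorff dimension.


For a self-similar set with N copies scaled by 1/r:
dim_H = log(N)/log(r) = log(64)/log(2)
= 4.158883/0.693147
= 6


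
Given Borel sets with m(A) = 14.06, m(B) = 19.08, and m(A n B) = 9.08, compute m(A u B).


By inclusion-exclusion: m(A u B) = m(A) + m(B) - m(A n B)
= 14.06 + 19.08 - 9.08
= 24.06


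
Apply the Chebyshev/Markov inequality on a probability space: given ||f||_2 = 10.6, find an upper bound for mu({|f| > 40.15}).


Chebyshev/Markov inequality: mu(|f| > eps) <= (||f||_p / eps)^p
Step 1: ||f||_2 / eps = 10.6 / 40.15 = 0.26401
Step 2: Raise to power p = 2:
  (0.26401)^2 = 0.069701
Step 3: Therefore mu(|f| > 40.15) <= 0.069701


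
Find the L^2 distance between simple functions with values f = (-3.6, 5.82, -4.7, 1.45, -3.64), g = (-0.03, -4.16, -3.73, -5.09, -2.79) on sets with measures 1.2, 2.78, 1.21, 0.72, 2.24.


Step 1: Compute differences f_i - g_i:
  -3.6 - -0.03 = -3.57
  5.82 - -4.16 = 9.98
  -4.7 - -3.73 = -0.97
  1.45 - -5.09 = 6.54
  -3.64 - -2.79 = -0.85
Step 2: Compute |diff|^2 * measure for each set:
  |-3.57|^2 * 1.2 = 12.7449 * 1.2 = 15.29388
  |9.98|^2 * 2.78 = 99.6004 * 2.78 = 276.889112
  |-0.97|^2 * 1.21 = 0.9409 * 1.21 = 1.138489
  |6.54|^2 * 0.72 = 42.7716 * 0.72 = 30.795552
  |-0.85|^2 * 2.24 = 0.7225 * 2.24 = 1.6184
Step 3: Sum = 325.735433
Step 4: ||f-g||_2 = (325.735433)^(1/2) = 18.048142


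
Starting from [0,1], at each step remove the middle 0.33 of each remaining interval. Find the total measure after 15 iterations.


Step 1: At each step, fraction remaining = 1 - 0.33 = 0.67
Step 2: After 15 steps, measure = (0.67)^15
Result = 0.002461


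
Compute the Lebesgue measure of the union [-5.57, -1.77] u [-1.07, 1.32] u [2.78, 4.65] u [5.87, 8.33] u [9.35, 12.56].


For pairwise disjoint intervals, m(union) = sum of lengths.
= (-1.77 - -5.57) + (1.32 - -1.07) + (4.65 - 2.78) + (8.33 - 5.87) + (12.56 - 9.35)
= 3.8 + 2.39 + 1.87 + 2.46 + 3.21
= 13.73


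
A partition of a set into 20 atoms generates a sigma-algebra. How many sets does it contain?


Each element of the sigma-algebra is a union of some subset of the 20 atoms.
The number of such subsets is 2^20 = 1048576.


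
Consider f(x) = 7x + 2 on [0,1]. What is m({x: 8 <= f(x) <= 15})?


f^(-1)([8, 15]) = {x : 8 <= 7x + 2 <= 15}
Solving: (8 - 2)/7 <= x <= (15 - 2)/7
= [0.857143, 1.857143]
Intersecting with [0,1]: [0.857143, 1]
Measure = 1 - 0.857143 = 0.142857


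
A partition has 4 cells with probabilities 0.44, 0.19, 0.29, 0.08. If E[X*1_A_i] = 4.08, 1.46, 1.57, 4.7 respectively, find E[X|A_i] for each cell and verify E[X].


For each cell A_i: E[X|A_i] = E[X*1_A_i] / P(A_i)
Step 1: E[X|A_1] = 4.08 / 0.44 = 9.272727
Step 2: E[X|A_2] = 1.46 / 0.19 = 7.684211
Step 3: E[X|A_3] = 1.57 / 0.29 = 5.413793
Step 4: E[X|A_4] = 4.7 / 0.08 = 58.75
Verification: E[X] = sum E[X*1_A_i] = 4.08 + 1.46 + 1.57 + 4.7 = 11.81


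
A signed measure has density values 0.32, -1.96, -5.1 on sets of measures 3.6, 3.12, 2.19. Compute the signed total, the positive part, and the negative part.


Step 1: Compute signed measure on each set:
  Set 1: 0.32 * 3.6 = 1.152
  Set 2: -1.96 * 3.12 = -6.1152
  Set 3: -5.1 * 2.19 = -11.169
Step 2: Total signed measure = (1.152) + (-6.1152) + (-11.169)
     = -16.1322
Step 3: Positive part mu+(X) = sum of positive contributions = 1.152
Step 4: Negative part mu-(X) = |sum of negative contributions| = 17.2842


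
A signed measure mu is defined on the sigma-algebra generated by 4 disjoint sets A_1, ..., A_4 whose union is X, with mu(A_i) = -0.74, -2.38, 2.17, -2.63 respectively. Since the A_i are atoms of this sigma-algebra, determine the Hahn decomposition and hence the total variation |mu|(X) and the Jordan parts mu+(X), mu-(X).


Step 1: Every measurable set is a union of atoms (the cells / points), so a Hahn decomposition is
  obtained by grouping atoms by sign: P = union of atoms with mu > 0, N = union of the remaining atoms.
  Atoms in P (indices): 3;  atoms in N (indices): 1, 2, 4
  Positive values: 2.17
  Negative values: -0.74, -2.38, -2.63
Step 2: mu+(X) = mu(P) = sum of positive atom values = 2.17
Step 3: mu-(X) = -mu(N) = sum of |negative atom values| = 5.75
Step 4: |mu|(X) = mu+(X) + mu-(X) = 2.17 + 5.75 = 7.92


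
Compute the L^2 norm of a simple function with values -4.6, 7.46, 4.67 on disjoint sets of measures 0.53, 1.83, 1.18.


Step 1: Compute |f_i|^2 for each value:
  |-4.6|^2 = 21.16
  |7.46|^2 = 55.6516
  |4.67|^2 = 21.8089
Step 2: Multiply by measures and sum:
  21.16 * 0.53 = 11.2148
  55.6516 * 1.83 = 101.842428
  21.8089 * 1.18 = 25.734502
Sum = 11.2148 + 101.842428 + 25.734502 = 138.79173
Step 3: Take the p-th root:
||f||_2 = (138.79173)^(1/2) = 11.78099


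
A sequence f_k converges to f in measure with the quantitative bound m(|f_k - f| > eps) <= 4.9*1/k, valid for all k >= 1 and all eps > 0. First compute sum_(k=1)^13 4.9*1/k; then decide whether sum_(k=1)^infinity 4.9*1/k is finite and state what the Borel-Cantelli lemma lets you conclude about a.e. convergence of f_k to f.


Step 1: List the terms 4.9*1/k for k = 1 to 13:
  k=1: 4.9
  k=2: 2.45
  k=3: 1.633333
  k=4: 1.225
  k=5: 0.98
  k=6: 0.816667
  k=7: 0.7
  k=8: 0.6125
  k=9: 0.544444
  k=10: 0.49
  k=11: 0.445455
  k=12: 0.408333
  k=13: 0.376923
Step 2: Partial sum = 4.9 + 2.45 + 1.633333 + 1.225 + 0.98 + 0.816667 + 0.7 + 0.6125 + 0.544444 + 0.49 + 0.445455 + 0.408333 + 0.376923
     = 15.582655
Step 3: The full series sum_(k>=1) 4.9*1/k diverges (harmonic series, p = 1; a nonzero constant multiple of a divergent series diverges).
Step 4: The (first) Borel-Cantelli lemma requires a summable sequence of measures, so it does not apply here;
        from this bound alone no conclusion about a.e. convergence can be drawn (convergence in measure still
        gives an a.e.-convergent subsequence, but not a.e. convergence of the whole sequence).
Conclusion: series diverges; Borel-Cantelli is inconclusive about a.e. convergence of f_k.


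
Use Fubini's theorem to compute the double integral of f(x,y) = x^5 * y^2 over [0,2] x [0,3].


By Fubini's theorem, the double integral factors as a product of single integrals:
Step 1: integral_0^2 x^5 dx = [x^6/6] from 0 to 2
     = 2^6/6 = 10.666667
Step 2: integral_0^3 y^2 dy = [y^3/3] from 0 to 3
     = 3^3/3 = 9
Step 3: Double integral = 10.666667 * 9 = 96


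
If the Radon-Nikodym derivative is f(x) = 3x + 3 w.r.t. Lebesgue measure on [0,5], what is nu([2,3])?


nu(A) = integral_A (dnu/dmu) dmu = integral_2^3 (3x + 3) dx
Step 1: Antiderivative F(x) = (3/2)x^2 + 3x
Step 2: F(3) = (3/2)*3^2 + 3*3 = 13.5 + 9 = 22.5
Step 3: F(2) = (3/2)*2^2 + 3*2 = 6 + 6 = 12
Step 4: nu([2,3]) = F(3) - F(2) = 22.5 - 12 = 10.5


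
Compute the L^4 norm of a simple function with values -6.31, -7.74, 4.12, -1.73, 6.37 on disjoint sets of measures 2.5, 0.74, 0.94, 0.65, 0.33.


Step 1: Compute |f_i|^4 for each value:
  |-6.31|^4 = 1585.321819
  |-7.74|^4 = 3588.920538
  |4.12|^4 = 288.130255
  |-1.73|^4 = 8.95745
  |6.37|^4 = 1646.484814
Step 2: Multiply by measures and sum:
  1585.321819 * 2.5 = 3963.304548
  3588.920538 * 0.74 = 2655.801198
  288.130255 * 0.94 = 270.84244
  8.95745 * 0.65 = 5.822343
  1646.484814 * 0.33 = 543.339988
Sum = 3963.304548 + 2655.801198 + 270.84244 + 5.822343 + 543.339988 = 7439.110517
Step 3: Take the p-th root:
||f||_4 = (7439.110517)^(1/4) = 9.287103


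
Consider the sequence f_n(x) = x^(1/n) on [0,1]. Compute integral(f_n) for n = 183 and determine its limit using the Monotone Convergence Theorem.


At n = 183: f_183(x) = x^(1/183).
Step 1: integral(x^(1/183), 0, 1) = [x^(1/183+1) / (1/183+1)] from 0 to 1
     = 1 / (1/183 + 1) = 1 / ((183+1)/183) = 183/(183+1)
     = 183/184 = 0.994565
Step 2: As n -> infinity, f_n(x) = x^(1/n) -> 1 for x in (0,1], and f_n is increasing in n.
By MCT, lim_n integral(f_n) = integral(lim_n f_n) = integral(1, 0, 1) = 1.
Step 3: Verify convergence: 183/184 = 0.994565 -> 1


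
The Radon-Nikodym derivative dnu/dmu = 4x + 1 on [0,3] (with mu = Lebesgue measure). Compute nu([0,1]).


nu(A) = integral_A (dnu/dmu) dmu = integral_0^1 (4x + 1) dx
Step 1: Antiderivative F(x) = (4/2)x^2 + 1x
Step 2: F(1) = (4/2)*1^2 + 1*1 = 2 + 1 = 3
Step 3: F(0) = (4/2)*0^2 + 1*0 = 0.0 + 0 = 0.0
Step 4: nu([0,1]) = F(1) - F(0) = 3 - 0.0 = 3


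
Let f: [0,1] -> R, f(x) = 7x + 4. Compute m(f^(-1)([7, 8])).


f^(-1)([7, 8]) = {x : 7 <= 7x + 4 <= 8}
Solving: (7 - 4)/7 <= x <= (8 - 4)/7
= [0.428571, 0.571429]
Intersecting with [0,1]: [0.428571, 0.571429]
Measure = 0.571429 - 0.428571 = 0.142857


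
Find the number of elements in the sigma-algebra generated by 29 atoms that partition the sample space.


Each element of the sigma-algebra is a union of some subset of the 29 atoms.
The number of such subsets is 2^29 = 536870912.


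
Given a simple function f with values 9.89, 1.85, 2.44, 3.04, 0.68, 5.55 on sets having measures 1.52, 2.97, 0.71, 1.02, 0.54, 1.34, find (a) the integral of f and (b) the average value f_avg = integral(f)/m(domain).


Step 1: Integral = sum(value_i * measure_i)
= 9.89*1.52 + 1.85*2.97 + 2.44*0.71 + 3.04*1.02 + 0.68*0.54 + 5.55*1.34
= 15.0328 + 5.4945 + 1.7324 + 3.1008 + 0.3672 + 7.437
= 33.1647
Step 2: Total measure of domain = 1.52 + 2.97 + 0.71 + 1.02 + 0.54 + 1.34 = 8.1
Step 3: Average value = 33.1647 / 8.1 = 4.094407


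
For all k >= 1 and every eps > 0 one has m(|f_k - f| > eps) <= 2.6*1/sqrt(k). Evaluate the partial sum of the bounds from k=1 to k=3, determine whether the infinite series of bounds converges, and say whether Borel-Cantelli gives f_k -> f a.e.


Step 1: List the terms 2.6*1/sqrt(k) for k = 1 to 3:
  k=1: 2.6
  k=2: 1.838478
  k=3: 1.501111
Step 2: Partial sum = 2.6 + 1.838478 + 1.501111
     = 5.939588
Step 3: The full series sum_(k>=1) 2.6*1/sqrt(k) diverges (p-series with p = 1/2 <= 1; a nonzero constant multiple of a divergent series diverges).
Step 4: The (first) Borel-Cantelli lemma requires a summable sequence of measures, so it does not apply here;
        from this bound alone no conclusion about a.e. convergence can be drawn (convergence in measure still
        gives an a.e.-convergent subsequence, but not a.e. convergence of the whole sequence).
Conclusion: series diverges; Borel-Cantelli is inconclusive about a.e. convergence of f_k.


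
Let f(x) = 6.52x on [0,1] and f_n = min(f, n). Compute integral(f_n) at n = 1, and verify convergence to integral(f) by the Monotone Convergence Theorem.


f(x) = 6.52x on [0,1]; f_n(x) = min(6.52x, n). At n = 1:
Step 1: f(x) reaches 1 at x = 1/6.52 = 0.153374
Step 2: integral(f_1) = integral(6.52x, 0, 0.153374) + integral(1, 0.153374, 1)
       = 6.52*0.153374^2/2 + 1*(1 - 0.153374)
       = 0.076687 + 0.846626
       = 0.923313
Step 3: As n -> infinity, f_n increases to f, so by MCT integral(f_n) -> integral(f) = 6.52/2 = 3.26.
Convergence: integral(f_1) = 0.923313 -> 3.26 as n -> infinity


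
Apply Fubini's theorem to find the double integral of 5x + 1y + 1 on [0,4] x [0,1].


By Fubini, integrate in x first, then y.
Step 1: Fix y, integrate over x in [0,4]:
  integral(5x + 1y + 1, x=0..4)
  = 5*(4^2 - 0^2)/2 + (1y + 1)*(4 - 0)
  = 40 + (1y + 1)*4
  = 40 + 4y + 4
  = 44 + 4y
Step 2: Integrate over y in [0,1]:
  integral(44 + 4y, y=0..1)
  = 44*1 + 4*(1^2 - 0^2)/2
  = 44 + 2
  = 46


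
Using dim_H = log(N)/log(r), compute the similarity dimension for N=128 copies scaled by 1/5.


For a self-similar set with N copies scaled by 1/r:
dim_H = log(N)/log(r) = log(128)/log(5)
= 4.85203/1.609438
= 3.014736


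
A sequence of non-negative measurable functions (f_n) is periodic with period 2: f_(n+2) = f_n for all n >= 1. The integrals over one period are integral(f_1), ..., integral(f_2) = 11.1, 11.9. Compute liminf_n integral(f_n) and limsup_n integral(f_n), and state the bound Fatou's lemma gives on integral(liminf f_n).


The sequence (integral(f_n)) is periodic with period 2, repeating the values 11.1, 11.9 indefinitely.
Step 1: For a periodic sequence, every tail (a_m, a_(m+1), ...) contains all 2 period values infinitely often.
Step 2: Hence inf of every tail = min of the period values = min(11.1, 11.9) = 11.1.
        liminf_n integral(f_n) = sup over m of (inf of tail from m) = 11.1.
Step 3: Similarly sup of every tail = max of the period values = 11.9.
        limsup_n integral(f_n) = 11.9.
Step 4: Fatou's lemma: integral(liminf_n f_n) <= liminf_n integral(f_n) = 11.1.
        So the integral of the pointwise liminf is at most 11.1.


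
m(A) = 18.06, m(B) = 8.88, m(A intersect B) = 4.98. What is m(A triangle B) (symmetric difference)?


m(A Delta B) = m(A) + m(B) - 2*m(A n B)
= 18.06 + 8.88 - 2*4.98
= 18.06 + 8.88 - 9.96
= 16.98


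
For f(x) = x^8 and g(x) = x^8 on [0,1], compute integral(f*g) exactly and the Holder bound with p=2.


Step 1: Exact integral of f*g = integral(x^16, 0, 1) = 1/17
     = 0.058824
Step 2: Holder bound with p=2, q=2:
  ||f||_p = (integral x^16 dx)^(1/2) = (1/17)^(1/2) = 0.242536
  ||g||_q = (integral x^16 dx)^(1/2) = (1/17)^(1/2) = 0.242536
Step 3: Holder bound = ||f||_p * ||g||_q = 0.242536 * 0.242536 = 0.058824
Verification: 0.058824 <= 0.058824 (Holder holds)


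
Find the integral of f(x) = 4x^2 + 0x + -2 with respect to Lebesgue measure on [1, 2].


The Lebesgue integral of a Riemann-integrable function agrees with the Riemann integral.
Antiderivative F(x) = (4/3)x^3 + (0/2)x^2 + -2x
F(2) = (4/3)*2^3 + (0/2)*2^2 + -2*2
     = (4/3)*8 + (0/2)*4 + -2*2
     = 10.666667 + 0.0 + -4
     = 6.666667
F(1) = -0.666667
Integral = F(2) - F(1) = 6.666667 - -0.666667 = 7.333333


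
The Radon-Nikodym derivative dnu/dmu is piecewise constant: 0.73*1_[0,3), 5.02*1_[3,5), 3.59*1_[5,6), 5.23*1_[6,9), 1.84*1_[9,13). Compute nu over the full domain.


Integrate each piece of the Radon-Nikodym derivative:
Step 1: integral_0^3 0.73 dx = 0.73*(3-0) = 0.73*3 = 2.19
Step 2: integral_3^5 5.02 dx = 5.02*(5-3) = 5.02*2 = 10.04
Step 3: integral_5^6 3.59 dx = 3.59*(6-5) = 3.59*1 = 3.59
Step 4: integral_6^9 5.23 dx = 5.23*(9-6) = 5.23*3 = 15.69
Step 5: integral_9^13 1.84 dx = 1.84*(13-9) = 1.84*4 = 7.36
Total: 2.19 + 10.04 + 3.59 + 15.69 + 7.36 = 38.87


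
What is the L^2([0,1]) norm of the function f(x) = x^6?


Step 1: ||f||_2 = (integral_0^1 |x^6|^2 dx)^(1/2)
     = (integral_0^1 x^12 dx)^(1/2)
Step 2: integral_0^1 x^12 dx = [x^13/(13)] from 0 to 1 = 1^13/13
     = 1/13 = 0.076923
Step 3: ||f||_2 = (0.076923)^(1/2) = 0.27735


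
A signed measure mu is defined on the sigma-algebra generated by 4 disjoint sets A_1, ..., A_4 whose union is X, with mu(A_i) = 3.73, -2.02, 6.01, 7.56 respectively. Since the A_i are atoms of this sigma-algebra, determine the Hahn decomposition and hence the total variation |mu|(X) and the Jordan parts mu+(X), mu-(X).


Step 1: Every measurable set is a union of atoms (the cells / points), so a Hahn decomposition is
  obtained by grouping atoms by sign: P = union of atoms with mu > 0, N = union of the remaining atoms.
  Atoms in P (indices): 1, 3, 4;  atoms in N (indices): 2
  Positive values: 3.73, 6.01, 7.56
  Negative values: -2.02
Step 2: mu+(X) = mu(P) = sum of positive atom values = 17.3
Step 3: mu-(X) = -mu(N) = sum of |negative atom values| = 2.02
Step 4: |mu|(X) = mu+(X) + mu-(X) = 17.3 + 2.02 = 19.32


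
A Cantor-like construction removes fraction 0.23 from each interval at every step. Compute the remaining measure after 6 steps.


Step 1: At each step, fraction remaining = 1 - 0.23 = 0.77
Step 2: After 6 steps, measure = (0.77)^6
Step 3: Computing the power step by step:
  After step 1: 0.77
  After step 2: 0.5929
  After step 3: 0.456533
  After step 4: 0.35153
  After step 5: 0.270678
  ...
Result = 0.208422


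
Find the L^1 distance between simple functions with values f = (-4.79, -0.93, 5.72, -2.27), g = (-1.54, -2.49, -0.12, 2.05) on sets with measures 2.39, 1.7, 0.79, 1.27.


Step 1: Compute differences f_i - g_i:
  -4.79 - -1.54 = -3.25
  -0.93 - -2.49 = 1.56
  5.72 - -0.12 = 5.84
  -2.27 - 2.05 = -4.32
Step 2: Compute |diff|^1 * measure for each set:
  |-3.25|^1 * 2.39 = 3.25 * 2.39 = 7.7675
  |1.56|^1 * 1.7 = 1.56 * 1.7 = 2.652
  |5.84|^1 * 0.79 = 5.84 * 0.79 = 4.6136
  |-4.32|^1 * 1.27 = 4.32 * 1.27 = 5.4864
Step 3: Sum = 20.5195
Step 4: ||f-g||_1 = (20.5195)^(1/1) = 20.5195


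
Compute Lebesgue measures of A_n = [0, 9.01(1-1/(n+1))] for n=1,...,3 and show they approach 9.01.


By continuity of measure from below: if A_n increases to A, then m(A_n) -> m(A).
Here A = [0, 9.01], so m(A) = 9.01
Step 1: a_1 = 9.01*(1 - 1/2) = 4.505, m(A_1) = 4.505
Step 2: a_2 = 9.01*(1 - 1/3) = 6.0067, m(A_2) = 6.0067
Step 3: a_3 = 9.01*(1 - 1/4) = 6.7575, m(A_3) = 6.7575
Limit: m(A_n) -> m([0,9.01]) = 9.01


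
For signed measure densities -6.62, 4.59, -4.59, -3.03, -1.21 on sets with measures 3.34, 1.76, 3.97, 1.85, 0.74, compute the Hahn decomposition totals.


Step 1: Compute signed measure on each set:
  Set 1: -6.62 * 3.34 = -22.1108
  Set 2: 4.59 * 1.76 = 8.0784
  Set 3: -4.59 * 3.97 = -18.2223
  Set 4: -3.03 * 1.85 = -5.6055
  Set 5: -1.21 * 0.74 = -0.8954
Step 2: Total signed measure = (-22.1108) + (8.0784) + (-18.2223) + (-5.6055) + (-0.8954)
     = -38.7556
Step 3: Positive part mu+(X) = sum of positive contributions = 8.0784
Step 4: Negative part mu-(X) = |sum of negative contributions| = 46.834


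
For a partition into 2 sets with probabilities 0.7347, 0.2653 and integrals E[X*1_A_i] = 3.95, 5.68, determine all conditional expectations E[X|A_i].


For each cell A_i: E[X|A_i] = E[X*1_A_i] / P(A_i)
Step 1: E[X|A_1] = 3.95 / 0.7347 = 5.376344
Step 2: E[X|A_2] = 5.68 / 0.2653 = 21.409725
Verification: E[X] = sum E[X*1_A_i] = 3.95 + 5.68 = 9.63


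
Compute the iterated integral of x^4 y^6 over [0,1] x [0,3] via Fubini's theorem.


By Fubini's theorem, the double integral factors as a product of single integrals:
Step 1: integral_0^1 x^4 dx = [x^5/5] from 0 to 1
     = 1^5/5 = 0.2
Step 2: integral_0^3 y^6 dy = [y^7/7] from 0 to 3
     = 3^7/7 = 312.428571
Step 3: Double integral = 0.2 * 312.428571 = 62.485714


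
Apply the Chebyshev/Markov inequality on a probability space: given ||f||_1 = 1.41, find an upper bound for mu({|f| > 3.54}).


Chebyshev/Markov inequality: mu(|f| > eps) <= (||f||_p / eps)^p
Step 1: ||f||_1 / eps = 1.41 / 3.54 = 0.398305
Step 2: Raise to power p = 1:
  (0.398305)^1 = 0.398305
Step 3: Therefore mu(|f| > 3.54) <= 0.398305


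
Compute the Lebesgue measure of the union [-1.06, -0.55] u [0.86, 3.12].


For pairwise disjoint intervals, m(union) = sum of lengths.
= (-0.55 - -1.06) + (3.12 - 0.86)
= 0.51 + 2.26
= 2.77


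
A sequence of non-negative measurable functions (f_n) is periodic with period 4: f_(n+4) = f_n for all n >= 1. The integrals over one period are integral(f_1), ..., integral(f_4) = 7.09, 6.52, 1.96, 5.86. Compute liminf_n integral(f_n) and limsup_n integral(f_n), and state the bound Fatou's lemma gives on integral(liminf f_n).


The sequence (integral(f_n)) is periodic with period 4, repeating the values 7.09, 6.52, 1.96, 5.86 indefinitely.
Step 1: For a periodic sequence, every tail (a_m, a_(m+1), ...) contains all 4 period values infinitely often.
Step 2: Hence inf of every tail = min of the period values = min(7.09, 6.52, 1.96, 5.86) = 1.96.
        liminf_n integral(f_n) = sup over m of (inf of tail from m) = 1.96.
Step 3: Similarly sup of every tail = max of the period values = 7.09.
        limsup_n integral(f_n) = 7.09.
Step 4: Fatou's lemma: integral(liminf_n f_n) <= liminf_n integral(f_n) = 1.96.
        So the integral of the pointwise liminf is at most 1.96.


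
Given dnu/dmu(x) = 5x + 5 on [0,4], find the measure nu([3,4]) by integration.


nu(A) = integral_A (dnu/dmu) dmu = integral_3^4 (5x + 5) dx
Step 1: Antiderivative F(x) = (5/2)x^2 + 5x
Step 2: F(4) = (5/2)*4^2 + 5*4 = 40 + 20 = 60
Step 3: F(3) = (5/2)*3^2 + 5*3 = 22.5 + 15 = 37.5
Step 4: nu([3,4]) = F(4) - F(3) = 60 - 37.5 = 22.5


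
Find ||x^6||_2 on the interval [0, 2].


Step 1: ||f||_2 = (integral_0^2 |x^6|^2 dx)^(1/2)
     = (integral_0^2 x^12 dx)^(1/2)
Step 2: integral_0^2 x^12 dx = [x^13/(13)] from 0 to 2 = 2^13/13
     = 8192/13 = 630.153846
Step 3: ||f||_2 = (630.153846)^(1/2) = 25.102865
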